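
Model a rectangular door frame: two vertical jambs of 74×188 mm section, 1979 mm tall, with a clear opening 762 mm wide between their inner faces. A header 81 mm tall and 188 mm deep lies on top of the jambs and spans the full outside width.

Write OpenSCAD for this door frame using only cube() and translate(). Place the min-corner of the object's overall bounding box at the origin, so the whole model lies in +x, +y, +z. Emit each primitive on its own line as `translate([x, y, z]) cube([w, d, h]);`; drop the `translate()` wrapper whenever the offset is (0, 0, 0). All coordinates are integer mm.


cube([74, 188, 1979]);
translate([836, 0, 0]) cube([74, 188, 1979]);
translate([0, 0, 1979]) cube([910, 188, 81]);


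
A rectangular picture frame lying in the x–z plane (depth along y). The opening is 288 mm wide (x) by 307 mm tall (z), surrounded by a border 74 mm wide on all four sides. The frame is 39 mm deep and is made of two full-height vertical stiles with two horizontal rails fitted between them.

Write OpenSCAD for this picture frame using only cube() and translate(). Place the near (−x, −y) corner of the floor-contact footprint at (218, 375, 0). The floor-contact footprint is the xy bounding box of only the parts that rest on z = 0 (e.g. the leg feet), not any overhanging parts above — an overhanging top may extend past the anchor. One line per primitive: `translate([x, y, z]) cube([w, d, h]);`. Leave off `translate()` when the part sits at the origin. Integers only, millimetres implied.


translate([218, 375, 0]) cube([74, 39, 455]);
translate([580, 375, 0]) cube([74, 39, 455]);
translate([292, 375, 0]) cube([288, 39, 74]);
translate([292, 375, 381]) cube([288, 39, 74]);


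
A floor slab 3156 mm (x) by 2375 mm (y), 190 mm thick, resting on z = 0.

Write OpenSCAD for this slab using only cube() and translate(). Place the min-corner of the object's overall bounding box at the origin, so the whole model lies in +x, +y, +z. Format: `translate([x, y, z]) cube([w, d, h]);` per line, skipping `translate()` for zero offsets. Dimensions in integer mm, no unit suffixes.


cube([3156, 2375, 190]);


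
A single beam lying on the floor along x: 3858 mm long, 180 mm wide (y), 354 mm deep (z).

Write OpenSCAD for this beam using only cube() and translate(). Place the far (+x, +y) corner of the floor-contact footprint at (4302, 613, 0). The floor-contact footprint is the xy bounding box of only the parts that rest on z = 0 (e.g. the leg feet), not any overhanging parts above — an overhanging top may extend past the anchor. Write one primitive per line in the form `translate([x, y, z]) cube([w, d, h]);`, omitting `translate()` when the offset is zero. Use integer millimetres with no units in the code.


translate([444, 433, 0]) cube([3858, 180, 354]);


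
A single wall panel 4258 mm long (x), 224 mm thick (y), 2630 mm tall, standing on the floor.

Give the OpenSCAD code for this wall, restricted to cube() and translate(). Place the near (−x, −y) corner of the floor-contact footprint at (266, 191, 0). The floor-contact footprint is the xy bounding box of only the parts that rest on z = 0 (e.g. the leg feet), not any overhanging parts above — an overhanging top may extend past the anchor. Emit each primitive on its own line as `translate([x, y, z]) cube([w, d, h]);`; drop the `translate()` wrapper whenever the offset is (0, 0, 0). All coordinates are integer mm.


translate([266, 191, 0]) cube([4258, 224, 2630]);


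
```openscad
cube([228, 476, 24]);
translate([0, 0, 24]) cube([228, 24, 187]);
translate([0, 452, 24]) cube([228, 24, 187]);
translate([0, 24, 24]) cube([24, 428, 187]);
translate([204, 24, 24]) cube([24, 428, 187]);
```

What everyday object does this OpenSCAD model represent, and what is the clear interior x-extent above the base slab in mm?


An open box. The internal width is 180 mm.

A 228×476 base slab with four walls standing on it — an open box. The base is 228 mm wide and the walls are 24 mm thick, so the internal width is 228 − 2 × 24 = 180 mm.


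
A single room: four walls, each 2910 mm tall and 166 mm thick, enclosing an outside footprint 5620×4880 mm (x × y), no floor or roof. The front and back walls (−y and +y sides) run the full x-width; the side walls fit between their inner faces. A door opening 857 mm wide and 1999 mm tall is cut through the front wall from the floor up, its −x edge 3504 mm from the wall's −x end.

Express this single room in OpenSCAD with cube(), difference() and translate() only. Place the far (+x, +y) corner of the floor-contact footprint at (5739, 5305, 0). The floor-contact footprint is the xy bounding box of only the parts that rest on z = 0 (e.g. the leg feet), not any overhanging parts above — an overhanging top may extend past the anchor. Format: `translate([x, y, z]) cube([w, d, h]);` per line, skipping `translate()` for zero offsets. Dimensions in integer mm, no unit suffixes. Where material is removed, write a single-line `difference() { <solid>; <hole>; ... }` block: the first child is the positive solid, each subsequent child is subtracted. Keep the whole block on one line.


difference() { translate([119, 425, 0]) cube([5620, 166, 2910]); translate([3623, 425, 0]) cube([857, 166, 1999]); }
translate([119, 5139, 0]) cube([5620, 166, 2910]);
translate([119, 591, 0]) cube([166, 4548, 2910]);
translate([5573, 591, 0]) cube([166, 4548, 2910]);


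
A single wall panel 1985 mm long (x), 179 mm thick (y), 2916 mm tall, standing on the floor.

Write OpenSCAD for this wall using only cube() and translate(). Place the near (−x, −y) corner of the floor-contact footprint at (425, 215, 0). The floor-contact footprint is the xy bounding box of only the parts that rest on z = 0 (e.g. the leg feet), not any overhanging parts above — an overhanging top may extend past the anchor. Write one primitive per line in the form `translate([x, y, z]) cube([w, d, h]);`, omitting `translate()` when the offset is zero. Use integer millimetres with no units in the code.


translate([425, 215, 0]) cube([1985, 179, 2916]);


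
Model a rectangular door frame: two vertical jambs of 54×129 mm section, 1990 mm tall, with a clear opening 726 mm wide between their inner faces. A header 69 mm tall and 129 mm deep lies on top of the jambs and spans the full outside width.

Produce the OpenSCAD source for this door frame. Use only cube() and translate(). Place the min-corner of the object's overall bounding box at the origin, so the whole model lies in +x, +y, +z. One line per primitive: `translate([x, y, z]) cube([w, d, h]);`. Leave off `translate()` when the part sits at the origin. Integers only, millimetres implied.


cube([54, 129, 1990]);
translate([780, 0, 0]) cube([54, 129, 1990]);
translate([0, 0, 1990]) cube([834, 129, 69]);


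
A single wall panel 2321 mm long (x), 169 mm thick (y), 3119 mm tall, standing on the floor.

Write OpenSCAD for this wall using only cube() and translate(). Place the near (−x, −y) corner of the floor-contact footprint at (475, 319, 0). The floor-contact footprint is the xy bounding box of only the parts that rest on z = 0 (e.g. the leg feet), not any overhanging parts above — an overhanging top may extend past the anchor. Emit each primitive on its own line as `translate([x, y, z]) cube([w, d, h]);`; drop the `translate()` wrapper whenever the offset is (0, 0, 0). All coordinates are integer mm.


translate([475, 319, 0]) cube([2321, 169, 3119]);


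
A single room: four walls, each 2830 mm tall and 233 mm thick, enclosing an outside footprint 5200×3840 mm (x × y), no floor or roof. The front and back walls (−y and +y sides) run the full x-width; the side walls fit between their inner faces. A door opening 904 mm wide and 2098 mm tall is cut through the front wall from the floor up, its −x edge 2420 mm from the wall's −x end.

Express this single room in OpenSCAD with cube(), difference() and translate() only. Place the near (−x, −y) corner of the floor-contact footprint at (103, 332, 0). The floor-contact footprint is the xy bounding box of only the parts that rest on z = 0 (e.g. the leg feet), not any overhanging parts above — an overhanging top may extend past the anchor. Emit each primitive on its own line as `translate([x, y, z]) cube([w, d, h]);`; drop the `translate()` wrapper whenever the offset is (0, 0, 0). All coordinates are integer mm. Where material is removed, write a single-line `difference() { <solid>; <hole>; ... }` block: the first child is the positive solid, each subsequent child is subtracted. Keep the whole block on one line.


difference() { translate([103, 332, 0]) cube([5200, 233, 2830]); translate([2523, 332, 0]) cube([904, 233, 2098]); }
translate([103, 3939, 0]) cube([5200, 233, 2830]);
translate([103, 565, 0]) cube([233, 3374, 2830]);
translate([5070, 565, 0]) cube([233, 3374, 2830]);


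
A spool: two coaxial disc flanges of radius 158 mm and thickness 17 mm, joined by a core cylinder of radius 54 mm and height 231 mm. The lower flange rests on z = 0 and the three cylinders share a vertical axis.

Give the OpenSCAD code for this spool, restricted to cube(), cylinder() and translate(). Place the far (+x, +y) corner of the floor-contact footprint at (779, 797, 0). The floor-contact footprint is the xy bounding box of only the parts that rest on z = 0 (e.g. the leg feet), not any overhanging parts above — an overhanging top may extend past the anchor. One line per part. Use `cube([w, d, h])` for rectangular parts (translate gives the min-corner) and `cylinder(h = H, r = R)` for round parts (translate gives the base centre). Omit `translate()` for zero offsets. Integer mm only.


translate([621, 639, 0]) cylinder(h = 17, r = 158);
translate([621, 639, 17]) cylinder(h = 231, r = 54);
translate([621, 639, 248]) cylinder(h = 17, r = 158);


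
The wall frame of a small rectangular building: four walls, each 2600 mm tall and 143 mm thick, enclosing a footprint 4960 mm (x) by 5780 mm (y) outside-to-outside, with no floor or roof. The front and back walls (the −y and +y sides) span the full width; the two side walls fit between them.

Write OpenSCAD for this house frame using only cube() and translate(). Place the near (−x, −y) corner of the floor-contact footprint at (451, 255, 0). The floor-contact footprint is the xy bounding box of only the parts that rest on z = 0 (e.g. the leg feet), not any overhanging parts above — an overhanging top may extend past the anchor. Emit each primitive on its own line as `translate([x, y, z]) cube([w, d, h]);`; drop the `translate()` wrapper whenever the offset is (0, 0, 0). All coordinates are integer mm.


translate([451, 255, 0]) cube([4960, 143, 2600]);
translate([451, 5892, 0]) cube([4960, 143, 2600]);
translate([451, 398, 0]) cube([143, 5494, 2600]);
translate([5268, 398, 0]) cube([143, 5494, 2600]);


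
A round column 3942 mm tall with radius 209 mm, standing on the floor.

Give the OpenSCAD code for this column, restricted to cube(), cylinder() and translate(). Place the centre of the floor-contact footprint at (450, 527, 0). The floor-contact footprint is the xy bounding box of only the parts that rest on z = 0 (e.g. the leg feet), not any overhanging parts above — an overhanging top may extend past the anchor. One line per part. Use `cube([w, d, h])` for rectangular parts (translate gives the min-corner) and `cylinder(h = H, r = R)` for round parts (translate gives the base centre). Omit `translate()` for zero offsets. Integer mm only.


translate([450, 527, 0]) cylinder(h = 3942, r = 209);


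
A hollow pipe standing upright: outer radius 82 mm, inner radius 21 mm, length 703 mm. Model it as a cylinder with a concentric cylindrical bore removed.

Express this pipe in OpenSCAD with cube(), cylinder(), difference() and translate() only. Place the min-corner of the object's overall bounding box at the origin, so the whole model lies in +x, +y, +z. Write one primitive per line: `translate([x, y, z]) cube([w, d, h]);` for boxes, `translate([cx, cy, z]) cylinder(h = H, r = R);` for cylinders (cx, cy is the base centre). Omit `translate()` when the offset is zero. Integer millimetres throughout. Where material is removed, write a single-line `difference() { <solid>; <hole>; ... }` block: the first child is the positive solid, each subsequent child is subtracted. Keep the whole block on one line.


difference() { translate([82, 82, 0]) cylinder(h = 703, r = 82); translate([82, 82, 0]) cylinder(h = 703, r = 21); }


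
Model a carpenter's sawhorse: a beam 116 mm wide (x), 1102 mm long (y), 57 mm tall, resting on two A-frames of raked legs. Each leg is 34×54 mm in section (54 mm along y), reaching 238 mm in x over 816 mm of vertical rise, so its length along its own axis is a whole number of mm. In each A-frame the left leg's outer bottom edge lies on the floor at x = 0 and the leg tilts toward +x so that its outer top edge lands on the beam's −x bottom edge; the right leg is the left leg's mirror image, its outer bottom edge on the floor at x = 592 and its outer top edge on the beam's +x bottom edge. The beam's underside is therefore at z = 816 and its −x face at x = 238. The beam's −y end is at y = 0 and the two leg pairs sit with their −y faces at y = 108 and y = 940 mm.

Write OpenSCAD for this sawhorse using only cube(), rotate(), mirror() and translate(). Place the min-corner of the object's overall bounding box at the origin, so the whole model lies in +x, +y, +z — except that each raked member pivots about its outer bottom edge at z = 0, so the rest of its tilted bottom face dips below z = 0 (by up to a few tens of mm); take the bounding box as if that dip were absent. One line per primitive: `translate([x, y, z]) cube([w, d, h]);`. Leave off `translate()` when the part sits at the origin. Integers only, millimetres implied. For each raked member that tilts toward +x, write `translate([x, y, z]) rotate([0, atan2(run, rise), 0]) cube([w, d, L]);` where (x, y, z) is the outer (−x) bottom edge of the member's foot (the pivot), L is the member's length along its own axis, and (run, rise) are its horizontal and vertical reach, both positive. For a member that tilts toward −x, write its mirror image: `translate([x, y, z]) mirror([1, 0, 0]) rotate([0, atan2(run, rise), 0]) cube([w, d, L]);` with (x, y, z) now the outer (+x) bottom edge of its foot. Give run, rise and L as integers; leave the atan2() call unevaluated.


translate([238, 0, 816]) cube([116, 1102, 57]);
translate([0, 108, 0]) rotate([0, atan2(238, 816), 0]) cube([34, 54, 850]);
translate([592, 108, 0]) mirror([1, 0, 0]) rotate([0, atan2(238, 816), 0]) cube([34, 54, 850]);
translate([0, 940, 0]) rotate([0, atan2(238, 816), 0]) cube([34, 54, 850]);
translate([592, 940, 0]) mirror([1, 0, 0]) rotate([0, atan2(238, 816), 0]) cube([34, 54, 850]);


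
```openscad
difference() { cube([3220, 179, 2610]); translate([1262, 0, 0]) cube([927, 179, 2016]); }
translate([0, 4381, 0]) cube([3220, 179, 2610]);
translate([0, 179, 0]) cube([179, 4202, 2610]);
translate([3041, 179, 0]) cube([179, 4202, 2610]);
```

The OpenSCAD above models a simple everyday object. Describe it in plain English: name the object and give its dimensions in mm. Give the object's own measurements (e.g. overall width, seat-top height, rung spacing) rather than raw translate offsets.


A single room: four walls, each 2610 mm tall and 179 mm thick, enclosing an outside footprint 3220×4560 mm (x × y), no floor or roof. The front and back walls (−y and +y sides) run the full x-width; the side walls fit between their inner faces. A door opening 927 mm wide and 2016 mm tall is cut through the front wall from the floor up, its −x edge 1262 mm from the wall's −x end.


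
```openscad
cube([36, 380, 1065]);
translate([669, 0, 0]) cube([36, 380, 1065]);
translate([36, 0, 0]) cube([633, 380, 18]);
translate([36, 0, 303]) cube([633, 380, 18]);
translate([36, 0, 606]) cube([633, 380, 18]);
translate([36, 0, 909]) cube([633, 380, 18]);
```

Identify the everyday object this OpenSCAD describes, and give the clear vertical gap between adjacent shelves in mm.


A bookshelf. The clear shelf gap is 285 mm.

Two tall side panels with 4 horizontal boards between them — a bookshelf. The first two shelf undersides are at z = 0 and z = 303; with shelf thickness 18, the clear gap is 303 − 0 − 18 = 285 mm.


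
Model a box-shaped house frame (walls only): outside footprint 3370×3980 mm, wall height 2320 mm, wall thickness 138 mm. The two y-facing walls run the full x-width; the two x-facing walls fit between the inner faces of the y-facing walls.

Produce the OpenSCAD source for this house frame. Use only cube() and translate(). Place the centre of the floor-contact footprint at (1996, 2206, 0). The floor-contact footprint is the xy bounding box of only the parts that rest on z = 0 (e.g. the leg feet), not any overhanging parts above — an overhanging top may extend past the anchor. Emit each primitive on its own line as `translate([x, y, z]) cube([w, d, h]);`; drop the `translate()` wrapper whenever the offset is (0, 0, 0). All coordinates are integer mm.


translate([311, 216, 0]) cube([3370, 138, 2320]);
translate([311, 4058, 0]) cube([3370, 138, 2320]);
translate([311, 354, 0]) cube([138, 3704, 2320]);
translate([3543, 354, 0]) cube([138, 3704, 2320]);


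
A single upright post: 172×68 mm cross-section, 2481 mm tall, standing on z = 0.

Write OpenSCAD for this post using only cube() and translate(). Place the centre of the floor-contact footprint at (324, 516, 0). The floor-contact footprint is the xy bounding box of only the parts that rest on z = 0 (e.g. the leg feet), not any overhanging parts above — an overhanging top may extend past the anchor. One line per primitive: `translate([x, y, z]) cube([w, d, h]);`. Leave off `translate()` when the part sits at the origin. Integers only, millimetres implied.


translate([238, 482, 0]) cube([172, 68, 2481]);


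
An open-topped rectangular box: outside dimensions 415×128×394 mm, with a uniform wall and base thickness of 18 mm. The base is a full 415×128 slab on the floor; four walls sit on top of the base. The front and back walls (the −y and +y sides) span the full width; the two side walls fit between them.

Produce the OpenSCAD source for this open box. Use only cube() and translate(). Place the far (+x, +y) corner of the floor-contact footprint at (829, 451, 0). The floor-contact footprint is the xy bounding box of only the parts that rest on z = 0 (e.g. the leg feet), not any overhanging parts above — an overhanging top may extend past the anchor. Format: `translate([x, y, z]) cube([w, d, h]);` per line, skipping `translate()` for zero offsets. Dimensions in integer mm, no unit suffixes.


translate([414, 323, 0]) cube([415, 128, 18]);
translate([414, 323, 18]) cube([415, 18, 376]);
translate([414, 433, 18]) cube([415, 18, 376]);
translate([414, 341, 18]) cube([18, 92, 376]);
translate([811, 341, 18]) cube([18, 92, 376]);


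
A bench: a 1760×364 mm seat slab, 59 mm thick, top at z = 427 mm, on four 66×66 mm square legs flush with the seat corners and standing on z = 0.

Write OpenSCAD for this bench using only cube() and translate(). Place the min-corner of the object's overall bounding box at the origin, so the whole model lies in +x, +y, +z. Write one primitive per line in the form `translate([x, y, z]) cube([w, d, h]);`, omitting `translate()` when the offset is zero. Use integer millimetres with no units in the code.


translate([0, 0, 368]) cube([1760, 364, 59]);
cube([66, 66, 368]);
translate([0, 298, 0]) cube([66, 66, 368]);
translate([1694, 0, 0]) cube([66, 66, 368]);
translate([1694, 298, 0]) cube([66, 66, 368]);


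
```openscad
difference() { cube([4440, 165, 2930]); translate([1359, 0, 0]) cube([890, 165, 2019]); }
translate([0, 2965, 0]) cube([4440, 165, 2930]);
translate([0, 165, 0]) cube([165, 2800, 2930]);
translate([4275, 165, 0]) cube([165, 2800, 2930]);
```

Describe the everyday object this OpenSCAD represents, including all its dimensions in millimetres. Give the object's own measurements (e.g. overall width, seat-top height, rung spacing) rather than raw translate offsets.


A single room: four walls, each 2930 mm tall and 165 mm thick, enclosing an outside footprint 4440×3130 mm (x × y), no floor or roof. The front and back walls (−y and +y sides) run the full x-width; the side walls fit between their inner faces. A door opening 890 mm wide and 2019 mm tall is cut through the front wall from the floor up, its −x edge 1359 mm from the wall's −x end.


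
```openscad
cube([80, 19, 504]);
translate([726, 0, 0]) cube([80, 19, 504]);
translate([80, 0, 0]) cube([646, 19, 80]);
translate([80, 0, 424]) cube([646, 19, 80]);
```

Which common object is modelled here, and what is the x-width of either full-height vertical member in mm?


A picture frame. The border width is 80 mm.

Four thin pieces enclosing a rectangular opening — a picture frame. The two full-height stiles are 504 mm tall; the top rail sits at z = 424 and is 80 mm tall, so the border above the opening is 504 − 424 = 80 mm, matching the stile x-width.


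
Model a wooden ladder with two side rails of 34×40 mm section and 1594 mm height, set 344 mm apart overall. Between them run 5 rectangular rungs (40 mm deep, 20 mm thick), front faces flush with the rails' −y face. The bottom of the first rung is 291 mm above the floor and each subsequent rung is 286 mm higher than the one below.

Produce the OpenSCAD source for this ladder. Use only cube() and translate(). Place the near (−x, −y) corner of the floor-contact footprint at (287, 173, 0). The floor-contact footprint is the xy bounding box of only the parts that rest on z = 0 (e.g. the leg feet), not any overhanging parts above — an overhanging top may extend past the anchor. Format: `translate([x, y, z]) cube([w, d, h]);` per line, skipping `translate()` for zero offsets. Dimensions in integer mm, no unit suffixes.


translate([287, 173, 0]) cube([34, 40, 1594]);
translate([597, 173, 0]) cube([34, 40, 1594]);
translate([321, 173, 291]) cube([276, 40, 20]);
translate([321, 173, 577]) cube([276, 40, 20]);
translate([321, 173, 863]) cube([276, 40, 20]);
translate([321, 173, 1149]) cube([276, 40, 20]);
translate([321, 173, 1435]) cube([276, 40, 20]);


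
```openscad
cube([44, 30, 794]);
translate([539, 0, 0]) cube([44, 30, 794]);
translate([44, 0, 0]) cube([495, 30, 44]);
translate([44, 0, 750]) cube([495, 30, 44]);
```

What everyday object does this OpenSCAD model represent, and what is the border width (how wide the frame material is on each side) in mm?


A picture frame. The border width is 44 mm.

Four thin pieces enclosing a rectangular opening — a picture frame. The two full-height stiles are 794 mm tall; the top rail sits at z = 750 and is 44 mm tall, so the border above the opening is 794 − 750 = 44 mm, matching the stile x-width.


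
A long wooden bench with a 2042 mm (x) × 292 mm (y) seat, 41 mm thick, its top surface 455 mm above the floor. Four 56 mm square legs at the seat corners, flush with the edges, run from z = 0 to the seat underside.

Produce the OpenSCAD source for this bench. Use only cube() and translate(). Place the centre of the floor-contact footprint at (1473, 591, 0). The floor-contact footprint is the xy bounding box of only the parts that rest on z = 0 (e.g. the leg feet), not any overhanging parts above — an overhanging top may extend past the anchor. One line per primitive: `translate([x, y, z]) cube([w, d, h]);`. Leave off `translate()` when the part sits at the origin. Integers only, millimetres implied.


// leg_h = 455 − 41 = 414
translate([452, 445, 414]) cube([2042, 292, 41]);
translate([452, 445, 0]) cube([56, 56, 414]);
translate([452, 681, 0]) cube([56, 56, 414]);
translate([2438, 445, 0]) cube([56, 56, 414]);
translate([2438, 681, 0]) cube([56, 56, 414]);


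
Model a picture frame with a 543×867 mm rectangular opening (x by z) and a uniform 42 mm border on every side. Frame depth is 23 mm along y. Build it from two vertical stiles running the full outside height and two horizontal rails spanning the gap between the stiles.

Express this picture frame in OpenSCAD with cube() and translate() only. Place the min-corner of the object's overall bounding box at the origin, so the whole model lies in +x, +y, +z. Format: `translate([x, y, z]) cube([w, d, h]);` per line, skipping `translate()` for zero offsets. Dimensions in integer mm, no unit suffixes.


cube([42, 23, 951]);
translate([585, 0, 0]) cube([42, 23, 951]);
translate([42, 0, 0]) cube([543, 23, 42]);
translate([42, 0, 909]) cube([543, 23, 42]);


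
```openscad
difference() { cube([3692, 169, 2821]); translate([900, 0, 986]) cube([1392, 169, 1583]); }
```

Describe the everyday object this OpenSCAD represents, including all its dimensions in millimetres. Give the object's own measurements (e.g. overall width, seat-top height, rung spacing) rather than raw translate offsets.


A wall 3692 mm long (x), 169 mm thick (y), 2821 mm tall, with a rectangular window opening cut through it. The opening is 1392 mm wide and 1583 mm tall; its sill is at z = 986 mm and its near (−x) edge is 900 mm from the wall's −x end. The opening passes through the full wall thickness.


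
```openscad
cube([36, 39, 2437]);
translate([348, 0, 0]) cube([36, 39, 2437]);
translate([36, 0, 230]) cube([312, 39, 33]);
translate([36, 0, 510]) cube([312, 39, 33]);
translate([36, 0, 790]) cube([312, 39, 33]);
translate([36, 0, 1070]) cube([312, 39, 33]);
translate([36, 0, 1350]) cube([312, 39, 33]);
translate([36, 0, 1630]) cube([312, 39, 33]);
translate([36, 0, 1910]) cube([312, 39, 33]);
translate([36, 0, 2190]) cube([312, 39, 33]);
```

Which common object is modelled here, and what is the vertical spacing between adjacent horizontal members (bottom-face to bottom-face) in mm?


A ladder. The rung spacing is 280 mm.

Two tall 36×39 posts with 8 short bars between them — a ladder. Adjacent rungs sit at z = 230 and z = 510, so the spacing is 510 − 230 = 280 mm.


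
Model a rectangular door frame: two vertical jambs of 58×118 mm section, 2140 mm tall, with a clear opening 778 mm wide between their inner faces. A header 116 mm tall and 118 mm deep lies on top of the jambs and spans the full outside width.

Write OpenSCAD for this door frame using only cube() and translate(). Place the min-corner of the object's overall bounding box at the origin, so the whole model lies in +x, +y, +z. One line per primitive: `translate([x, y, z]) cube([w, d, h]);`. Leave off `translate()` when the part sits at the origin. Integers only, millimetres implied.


cube([58, 118, 2140]);
translate([836, 0, 0]) cube([58, 118, 2140]);
translate([0, 0, 2140]) cube([894, 118, 116]);


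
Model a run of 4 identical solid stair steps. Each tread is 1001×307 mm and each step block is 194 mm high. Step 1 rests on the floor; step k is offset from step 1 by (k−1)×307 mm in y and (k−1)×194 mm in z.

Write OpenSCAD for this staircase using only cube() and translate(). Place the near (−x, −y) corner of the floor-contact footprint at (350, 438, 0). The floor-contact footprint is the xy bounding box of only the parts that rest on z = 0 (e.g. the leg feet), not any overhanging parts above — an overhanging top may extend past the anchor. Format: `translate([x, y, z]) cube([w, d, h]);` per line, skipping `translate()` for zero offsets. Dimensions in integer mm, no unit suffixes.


translate([350, 438, 0]) cube([1001, 307, 194]);
translate([350, 745, 194]) cube([1001, 307, 194]);
translate([350, 1052, 388]) cube([1001, 307, 194]);
translate([350, 1359, 582]) cube([1001, 307, 194]);


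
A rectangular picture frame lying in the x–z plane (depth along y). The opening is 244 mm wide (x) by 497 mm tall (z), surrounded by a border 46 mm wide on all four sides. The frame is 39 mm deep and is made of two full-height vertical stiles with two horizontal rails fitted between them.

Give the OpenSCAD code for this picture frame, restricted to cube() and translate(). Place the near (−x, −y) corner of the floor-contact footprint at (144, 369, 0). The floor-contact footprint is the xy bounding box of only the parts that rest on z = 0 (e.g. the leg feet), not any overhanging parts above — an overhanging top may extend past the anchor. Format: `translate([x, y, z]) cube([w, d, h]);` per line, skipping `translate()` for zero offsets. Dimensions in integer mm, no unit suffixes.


translate([144, 369, 0]) cube([46, 39, 589]);
translate([434, 369, 0]) cube([46, 39, 589]);
translate([190, 369, 0]) cube([244, 39, 46]);
translate([190, 369, 543]) cube([244, 39, 46]);


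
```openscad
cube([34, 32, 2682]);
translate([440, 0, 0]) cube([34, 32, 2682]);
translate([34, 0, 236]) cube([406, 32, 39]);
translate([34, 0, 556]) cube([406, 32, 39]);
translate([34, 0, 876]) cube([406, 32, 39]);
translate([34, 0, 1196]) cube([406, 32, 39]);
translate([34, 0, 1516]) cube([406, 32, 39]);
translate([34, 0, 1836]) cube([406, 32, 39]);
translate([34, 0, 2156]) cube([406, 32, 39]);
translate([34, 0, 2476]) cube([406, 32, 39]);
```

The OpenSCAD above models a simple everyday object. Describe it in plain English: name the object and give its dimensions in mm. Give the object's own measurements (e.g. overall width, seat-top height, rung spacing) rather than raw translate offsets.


A straight ladder. Two 34×32 mm vertical rails, 2682 mm tall, stand 474 mm apart (outside-to-outside) with their front faces coplanar on the −y side. 8 rungs, each 32 mm deep and 39 mm tall, span between the inner faces of the rails, front faces flush with the rails. The lowest rung's underside is at z = 236 mm and rungs are spaced 320 mm apart (underside to underside).


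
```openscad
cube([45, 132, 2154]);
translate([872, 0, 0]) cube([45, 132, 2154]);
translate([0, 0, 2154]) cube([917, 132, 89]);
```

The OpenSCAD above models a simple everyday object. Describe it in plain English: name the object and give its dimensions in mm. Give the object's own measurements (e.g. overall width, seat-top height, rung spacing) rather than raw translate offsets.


A door frame. The clear opening is 827 mm wide and 2154 mm high. Two 45 mm wide jambs, 132 mm deep, stand either side of the opening from the floor to the top of the opening. A 89 mm thick head sits across the top of both jambs, spanning the full outside width of the frame.


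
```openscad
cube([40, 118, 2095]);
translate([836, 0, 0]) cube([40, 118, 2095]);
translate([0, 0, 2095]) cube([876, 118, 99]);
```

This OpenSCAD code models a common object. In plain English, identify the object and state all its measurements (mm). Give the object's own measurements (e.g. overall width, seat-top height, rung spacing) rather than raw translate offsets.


A door frame. The clear opening is 796 mm wide and 2095 mm high. Two 40 mm wide jambs, 118 mm deep, stand either side of the opening from the floor to the top of the opening. A 99 mm thick head sits across the top of both jambs, spanning the full outside width of the frame.


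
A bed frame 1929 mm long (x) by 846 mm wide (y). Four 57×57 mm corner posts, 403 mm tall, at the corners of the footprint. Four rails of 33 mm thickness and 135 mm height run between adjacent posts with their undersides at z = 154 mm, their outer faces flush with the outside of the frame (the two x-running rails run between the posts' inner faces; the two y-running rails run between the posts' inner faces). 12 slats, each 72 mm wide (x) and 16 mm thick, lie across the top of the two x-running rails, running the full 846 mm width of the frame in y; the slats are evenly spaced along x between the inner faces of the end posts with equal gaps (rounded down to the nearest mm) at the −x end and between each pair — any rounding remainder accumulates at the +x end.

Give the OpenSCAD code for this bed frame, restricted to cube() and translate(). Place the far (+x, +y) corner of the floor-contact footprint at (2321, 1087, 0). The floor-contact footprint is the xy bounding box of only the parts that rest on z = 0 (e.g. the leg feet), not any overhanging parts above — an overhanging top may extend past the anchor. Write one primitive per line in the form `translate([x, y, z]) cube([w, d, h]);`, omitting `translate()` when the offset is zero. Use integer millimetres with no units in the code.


translate([392, 241, 0]) cube([57, 57, 403]);
translate([392, 1030, 0]) cube([57, 57, 403]);
translate([2264, 241, 0]) cube([57, 57, 403]);
translate([2264, 1030, 0]) cube([57, 57, 403]);
translate([449, 241, 154]) cube([1815, 33, 135]);
translate([449, 1054, 154]) cube([1815, 33, 135]);
translate([392, 298, 154]) cube([33, 732, 135]);
translate([2288, 298, 154]) cube([33, 732, 135]);
translate([522, 241, 289]) cube([72, 846, 16]);
translate([667, 241, 289]) cube([72, 846, 16]);
translate([812, 241, 289]) cube([72, 846, 16]);
translate([957, 241, 289]) cube([72, 846, 16]);
translate([1102, 241, 289]) cube([72, 846, 16]);
translate([1247, 241, 289]) cube([72, 846, 16]);
translate([1392, 241, 289]) cube([72, 846, 16]);
translate([1537, 241, 289]) cube([72, 846, 16]);
translate([1682, 241, 289]) cube([72, 846, 16]);
translate([1827, 241, 289]) cube([72, 846, 16]);
translate([1972, 241, 289]) cube([72, 846, 16]);
translate([2117, 241, 289]) cube([72, 846, 16]);


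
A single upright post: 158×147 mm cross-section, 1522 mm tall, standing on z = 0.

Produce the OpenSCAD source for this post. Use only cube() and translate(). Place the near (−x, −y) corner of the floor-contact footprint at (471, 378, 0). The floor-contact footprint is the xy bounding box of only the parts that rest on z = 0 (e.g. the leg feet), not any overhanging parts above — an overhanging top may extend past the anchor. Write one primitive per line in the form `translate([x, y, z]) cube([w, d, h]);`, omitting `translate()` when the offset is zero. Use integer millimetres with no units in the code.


translate([471, 378, 0]) cube([158, 147, 1522]);


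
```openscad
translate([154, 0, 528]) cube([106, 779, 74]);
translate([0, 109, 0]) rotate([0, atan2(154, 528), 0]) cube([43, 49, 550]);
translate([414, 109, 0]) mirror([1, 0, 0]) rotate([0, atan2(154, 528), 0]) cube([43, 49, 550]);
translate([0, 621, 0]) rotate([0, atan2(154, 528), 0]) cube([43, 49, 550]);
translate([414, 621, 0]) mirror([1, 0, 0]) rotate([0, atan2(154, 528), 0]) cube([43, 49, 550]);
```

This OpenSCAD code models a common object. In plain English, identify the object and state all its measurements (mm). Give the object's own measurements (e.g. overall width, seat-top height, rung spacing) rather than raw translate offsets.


A sawhorse. A 106×779×74 mm beam (x, y, z) sits on two A-frame leg pairs. Each pair is two raked legs of 43×49 mm section (49 mm along y) splaying symmetrically in x. Each leg rises 528 mm vertically over 154 mm of horizontal reach and is 550 mm long along its own axis. Every leg's outer bottom edge rests on the floor and its outer top edge meets a bottom edge of the beam — the left legs (tilting toward +x) meet the beam's −x bottom edge, the right legs (their mirror images, tilting toward −x) meet its +x bottom edge — so the leg tops tuck under the beam, the beam's underside is 528 mm above the floor, and the feet are 414 mm apart outside-to-outside with the beam centred between them. The two leg pairs are set in 109 mm from either end of the beam.


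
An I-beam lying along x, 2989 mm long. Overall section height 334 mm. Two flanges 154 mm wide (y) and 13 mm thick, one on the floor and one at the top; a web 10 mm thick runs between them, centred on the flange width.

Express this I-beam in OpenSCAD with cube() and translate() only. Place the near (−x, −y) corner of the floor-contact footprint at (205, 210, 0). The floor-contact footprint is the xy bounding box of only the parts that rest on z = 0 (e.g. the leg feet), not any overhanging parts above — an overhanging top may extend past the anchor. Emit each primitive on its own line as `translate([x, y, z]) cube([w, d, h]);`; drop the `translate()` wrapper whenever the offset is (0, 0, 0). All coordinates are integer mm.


translate([205, 210, 0]) cube([2989, 154, 13]);
translate([205, 282, 13]) cube([2989, 10, 308]);
translate([205, 210, 321]) cube([2989, 154, 13]);


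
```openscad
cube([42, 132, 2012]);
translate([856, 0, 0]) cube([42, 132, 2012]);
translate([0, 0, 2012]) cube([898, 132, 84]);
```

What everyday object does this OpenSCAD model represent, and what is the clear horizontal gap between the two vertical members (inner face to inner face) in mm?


A door frame. The clear opening width is 814 mm.

Two 2012 mm tall posts with a header on top — a door frame. The left jamb is 42 mm wide at x = 0; the right jamb starts at x = 856. The clear opening is 856 − 42 = 814 mm.


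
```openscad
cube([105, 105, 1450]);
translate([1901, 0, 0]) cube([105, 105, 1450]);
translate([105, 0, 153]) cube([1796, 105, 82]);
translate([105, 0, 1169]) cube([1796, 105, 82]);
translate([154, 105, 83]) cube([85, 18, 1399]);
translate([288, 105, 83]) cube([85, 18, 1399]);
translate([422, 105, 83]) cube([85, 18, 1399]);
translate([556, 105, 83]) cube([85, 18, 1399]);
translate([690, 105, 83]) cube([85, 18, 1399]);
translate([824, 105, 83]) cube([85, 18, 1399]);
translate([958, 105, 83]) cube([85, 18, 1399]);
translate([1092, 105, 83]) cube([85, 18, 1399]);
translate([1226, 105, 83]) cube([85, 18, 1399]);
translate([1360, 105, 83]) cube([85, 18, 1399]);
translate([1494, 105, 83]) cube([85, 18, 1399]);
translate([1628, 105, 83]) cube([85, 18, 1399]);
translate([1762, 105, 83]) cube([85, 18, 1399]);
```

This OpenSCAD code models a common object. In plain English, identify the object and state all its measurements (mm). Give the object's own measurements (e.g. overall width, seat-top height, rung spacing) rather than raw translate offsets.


A fence section. Two 105×105 mm posts, 1450 mm tall, stand on the floor with a clear span of 1796 mm between their inner faces. Two horizontal rails of 105×82 mm section span the gap between the posts with their undersides at z = 153 mm and z = 1169 mm, flush with the posts' −y face. 13 pickets, each 85 mm wide, 18 mm thick and 1399 mm tall, are fixed to the +y face of the rails with their bottoms at z = 83 mm, spaced across the span with a 49 mm gap after the −x post and between neighbouring pickets, with 54 mm left before the +x post.


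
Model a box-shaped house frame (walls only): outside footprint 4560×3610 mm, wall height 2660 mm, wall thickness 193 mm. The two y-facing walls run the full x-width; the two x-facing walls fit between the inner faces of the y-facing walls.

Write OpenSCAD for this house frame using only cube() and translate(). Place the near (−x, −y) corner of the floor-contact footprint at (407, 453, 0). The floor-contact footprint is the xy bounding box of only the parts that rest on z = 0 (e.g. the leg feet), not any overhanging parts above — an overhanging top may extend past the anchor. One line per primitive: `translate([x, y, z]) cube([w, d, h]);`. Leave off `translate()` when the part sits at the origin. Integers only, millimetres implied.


translate([407, 453, 0]) cube([4560, 193, 2660]);
translate([407, 3870, 0]) cube([4560, 193, 2660]);
translate([407, 646, 0]) cube([193, 3224, 2660]);
translate([4774, 646, 0]) cube([193, 3224, 2660]);


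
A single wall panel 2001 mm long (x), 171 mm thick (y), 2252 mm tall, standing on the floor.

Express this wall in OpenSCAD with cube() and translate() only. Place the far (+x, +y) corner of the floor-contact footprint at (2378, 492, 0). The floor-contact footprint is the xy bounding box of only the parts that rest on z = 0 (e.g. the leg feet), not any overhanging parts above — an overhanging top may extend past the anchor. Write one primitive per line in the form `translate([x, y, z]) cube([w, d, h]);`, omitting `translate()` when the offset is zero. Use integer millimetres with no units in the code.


translate([377, 321, 0]) cube([2001, 171, 2252]);


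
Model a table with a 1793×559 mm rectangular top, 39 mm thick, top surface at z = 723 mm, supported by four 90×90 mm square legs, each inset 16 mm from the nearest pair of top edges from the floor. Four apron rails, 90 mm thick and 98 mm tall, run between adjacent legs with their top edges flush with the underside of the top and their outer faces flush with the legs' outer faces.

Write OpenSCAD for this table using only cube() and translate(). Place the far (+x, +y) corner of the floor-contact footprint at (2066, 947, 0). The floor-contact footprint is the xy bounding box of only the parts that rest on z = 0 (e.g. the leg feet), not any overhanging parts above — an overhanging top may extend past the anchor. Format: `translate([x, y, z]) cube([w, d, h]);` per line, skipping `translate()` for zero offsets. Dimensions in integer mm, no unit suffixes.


// leg_h = 723 - 39 = 684
// apron z = 684 - 98 = 586
translate([289, 404, 684]) cube([1793, 559, 39]);
translate([305, 420, 0]) cube([90, 90, 684]);
translate([1976, 420, 0]) cube([90, 90, 684]);
translate([305, 857, 0]) cube([90, 90, 684]);
translate([1976, 857, 0]) cube([90, 90, 684]);
translate([395, 420, 586]) cube([1581, 90, 98]);
translate([395, 857, 586]) cube([1581, 90, 98]);
translate([305, 510, 586]) cube([90, 347, 98]);
translate([1976, 510, 586]) cube([90, 347, 98]);
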